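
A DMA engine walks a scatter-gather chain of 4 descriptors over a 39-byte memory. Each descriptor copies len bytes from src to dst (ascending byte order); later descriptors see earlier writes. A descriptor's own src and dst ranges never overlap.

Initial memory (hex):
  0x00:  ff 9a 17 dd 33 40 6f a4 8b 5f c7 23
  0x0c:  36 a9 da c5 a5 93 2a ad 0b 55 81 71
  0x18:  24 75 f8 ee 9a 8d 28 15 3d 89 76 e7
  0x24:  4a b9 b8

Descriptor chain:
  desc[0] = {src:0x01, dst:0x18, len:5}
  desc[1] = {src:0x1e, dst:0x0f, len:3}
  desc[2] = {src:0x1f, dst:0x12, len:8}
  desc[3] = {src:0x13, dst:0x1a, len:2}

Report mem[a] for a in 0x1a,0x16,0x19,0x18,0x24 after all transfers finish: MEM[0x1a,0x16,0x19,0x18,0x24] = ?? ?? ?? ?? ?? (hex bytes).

[0] 0x01->0x18 len=5 : 9a 17 dd 33 40
[1] 0x1e->0x0f len=3 : 28 15 3d
[2] 0x1f->0x12 len=8 : 15 3d 89 76 e7 4a b9 b8
[3] 0x13->0x1a len=2 : 3d 89
query mem[0x1a]=0x3d, mem[0x16]=0xe7, mem[0x19]=0xb8, mem[0x18]=0xb9, mem[0x24]=0x4a

MEM[0x1a,0x16,0x19,0x18,0x24] = 3d e7 b8 b9 4a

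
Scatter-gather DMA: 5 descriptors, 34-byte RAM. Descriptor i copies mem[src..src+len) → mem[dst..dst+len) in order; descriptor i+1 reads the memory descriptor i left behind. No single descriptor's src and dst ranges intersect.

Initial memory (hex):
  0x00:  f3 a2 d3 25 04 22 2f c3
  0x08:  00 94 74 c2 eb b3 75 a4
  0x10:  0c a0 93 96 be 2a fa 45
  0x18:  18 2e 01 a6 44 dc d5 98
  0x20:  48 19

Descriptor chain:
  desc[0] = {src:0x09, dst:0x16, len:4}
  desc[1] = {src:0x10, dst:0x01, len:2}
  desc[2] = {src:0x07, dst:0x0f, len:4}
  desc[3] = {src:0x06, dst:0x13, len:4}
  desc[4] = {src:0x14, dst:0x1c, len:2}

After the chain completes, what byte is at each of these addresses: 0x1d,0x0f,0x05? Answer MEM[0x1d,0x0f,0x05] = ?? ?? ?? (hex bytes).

  after D0: wrote 4B at 0x16 = 9474c2eb
  after D1: wrote 2B at 0x01 = 0ca0
  after D2: wrote 4B at 0x0f = c3009474
  after D3: wrote 4B at 0x13 = 2fc30094
  after D4: wrote 2B at 0x1c = c300
query mem[0x1d]=0x00, mem[0x0f]=0xc3, mem[0x05]=0x22

MEM[0x1d,0x0f,0x05] = 00 c3 22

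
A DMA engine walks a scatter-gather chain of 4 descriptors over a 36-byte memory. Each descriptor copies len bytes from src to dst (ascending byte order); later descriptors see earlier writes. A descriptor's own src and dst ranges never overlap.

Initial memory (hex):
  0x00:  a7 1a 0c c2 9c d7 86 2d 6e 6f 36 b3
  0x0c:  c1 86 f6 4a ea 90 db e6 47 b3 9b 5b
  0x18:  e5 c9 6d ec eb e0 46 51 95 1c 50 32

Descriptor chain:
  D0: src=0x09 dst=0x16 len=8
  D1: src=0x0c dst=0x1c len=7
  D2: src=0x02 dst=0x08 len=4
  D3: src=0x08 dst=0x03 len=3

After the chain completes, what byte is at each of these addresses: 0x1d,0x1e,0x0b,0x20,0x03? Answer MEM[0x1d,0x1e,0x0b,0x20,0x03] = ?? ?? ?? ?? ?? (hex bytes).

MEM[0x1d,0x1e,0x0b,0x20,0x03] = 86 f6 d7 ea 0c

  after D0: wrote 8B at 0x16 = 6f36b3c186f64aea
  after D1: wrote 7B at 0x1c = c186f64aea90db
  after D2: wrote 4B at 0x08 = 0cc29cd7
  after D3: wrote 3B at 0x03 = 0cc29c
query mem[0x1d]=0x86, mem[0x1e]=0xf6, mem[0x0b]=0xd7, mem[0x20]=0xea, mem[0x03]=0x0c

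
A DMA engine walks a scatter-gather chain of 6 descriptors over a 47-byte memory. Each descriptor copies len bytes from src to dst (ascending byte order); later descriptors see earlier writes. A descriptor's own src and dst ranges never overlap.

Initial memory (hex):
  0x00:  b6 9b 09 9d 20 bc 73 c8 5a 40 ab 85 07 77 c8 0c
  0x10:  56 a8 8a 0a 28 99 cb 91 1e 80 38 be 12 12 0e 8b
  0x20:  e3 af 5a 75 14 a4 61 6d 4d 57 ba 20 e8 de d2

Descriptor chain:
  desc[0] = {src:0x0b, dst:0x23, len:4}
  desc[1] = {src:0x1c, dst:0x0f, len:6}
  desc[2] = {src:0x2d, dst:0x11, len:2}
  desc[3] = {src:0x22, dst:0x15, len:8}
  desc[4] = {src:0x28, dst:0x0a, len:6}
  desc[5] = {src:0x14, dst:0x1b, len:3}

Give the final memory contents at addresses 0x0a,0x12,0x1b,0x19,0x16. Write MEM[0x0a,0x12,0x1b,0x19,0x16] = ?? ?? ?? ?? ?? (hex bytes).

  after D0: wrote 4B at 0x23 = 850777c8
  after D1: wrote 6B at 0x0f = 12120e8be3af
  after D2: wrote 2B at 0x11 = ded2
  after D3: wrote 8B at 0x15 = 5a850777c86d4d57
  after D4: wrote 6B at 0x0a = 4d57ba20e8de
  after D5: wrote 3B at 0x1b = af5a85
query mem[0x0a]=0x4d, mem[0x12]=0xd2, mem[0x1b]=0xaf, mem[0x19]=0xc8, mem[0x16]=0x85

MEM[0x0a,0x12,0x1b,0x19,0x16] = 4d d2 af c8 85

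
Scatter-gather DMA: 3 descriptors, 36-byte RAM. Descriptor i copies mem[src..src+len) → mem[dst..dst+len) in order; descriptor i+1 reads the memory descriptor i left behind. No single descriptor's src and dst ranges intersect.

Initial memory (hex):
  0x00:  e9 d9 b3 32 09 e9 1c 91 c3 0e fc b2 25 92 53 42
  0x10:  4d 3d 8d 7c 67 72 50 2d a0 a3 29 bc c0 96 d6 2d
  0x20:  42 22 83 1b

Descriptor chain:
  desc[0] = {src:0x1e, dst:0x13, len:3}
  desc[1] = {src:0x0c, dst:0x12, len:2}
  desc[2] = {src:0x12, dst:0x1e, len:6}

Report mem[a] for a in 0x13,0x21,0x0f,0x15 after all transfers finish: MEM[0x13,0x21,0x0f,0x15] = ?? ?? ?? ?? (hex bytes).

  after D0: wrote 3B at 0x13 = d62d42
  after D1: wrote 2B at 0x12 = 2592
  after D2: wrote 6B at 0x1e = 25922d42502d
query mem[0x13]=0x92, mem[0x21]=0x42, mem[0x0f]=0x42, mem[0x15]=0x42

MEM[0x13,0x21,0x0f,0x15] = 92 42 42 42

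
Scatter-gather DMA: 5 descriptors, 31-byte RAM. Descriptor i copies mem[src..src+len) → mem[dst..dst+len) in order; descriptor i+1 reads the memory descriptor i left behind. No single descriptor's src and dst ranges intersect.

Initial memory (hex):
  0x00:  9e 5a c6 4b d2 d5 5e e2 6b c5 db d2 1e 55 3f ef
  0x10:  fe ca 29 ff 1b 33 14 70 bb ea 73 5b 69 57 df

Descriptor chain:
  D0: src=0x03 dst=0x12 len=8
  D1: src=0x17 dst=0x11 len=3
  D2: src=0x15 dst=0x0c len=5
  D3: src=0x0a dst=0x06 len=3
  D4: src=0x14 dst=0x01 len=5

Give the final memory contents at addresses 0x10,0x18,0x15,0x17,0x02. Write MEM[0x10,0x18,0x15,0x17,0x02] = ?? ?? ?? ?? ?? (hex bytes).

MEM[0x10,0x18,0x15,0x17,0x02] = db c5 5e 6b 5e

#0 dst[0x12+8] := {0x4b,0xd2,0xd5,0x5e,0xe2,0x6b,0xc5,0xdb}
#1 dst[0x11+3] := {0x6b,0xc5,0xdb}
#2 dst[0x0c+5] := {0x5e,0xe2,0x6b,0xc5,0xdb}
#3 dst[0x06+3] := {0xdb,0xd2,0x5e}
#4 dst[0x01+5] := {0xd5,0x5e,0xe2,0x6b,0xc5}
query mem[0x10]=0xdb, mem[0x18]=0xc5, mem[0x15]=0x5e, mem[0x17]=0x6b, mem[0x02]=0x5e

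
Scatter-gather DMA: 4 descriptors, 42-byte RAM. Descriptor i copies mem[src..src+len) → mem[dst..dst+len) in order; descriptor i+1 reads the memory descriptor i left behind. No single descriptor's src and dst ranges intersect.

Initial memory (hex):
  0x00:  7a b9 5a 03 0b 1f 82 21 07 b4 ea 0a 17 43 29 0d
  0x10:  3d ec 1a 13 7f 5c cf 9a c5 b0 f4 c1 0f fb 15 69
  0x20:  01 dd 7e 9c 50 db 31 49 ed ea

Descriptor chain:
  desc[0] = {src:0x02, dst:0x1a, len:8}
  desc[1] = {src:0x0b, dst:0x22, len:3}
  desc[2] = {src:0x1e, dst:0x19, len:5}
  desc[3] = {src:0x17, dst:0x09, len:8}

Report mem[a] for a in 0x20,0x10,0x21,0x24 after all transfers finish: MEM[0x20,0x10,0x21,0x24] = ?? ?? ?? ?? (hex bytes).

MEM[0x20,0x10,0x21,0x24] = 07 82 b4 43

#0 dst[0x1a+8] := {0x5a,0x03,0x0b,0x1f,0x82,0x21,0x07,0xb4}
#1 dst[0x22+3] := {0x0a,0x17,0x43}
#2 dst[0x19+5] := {0x82,0x21,0x07,0xb4,0x0a}
#3 dst[0x09+8] := {0x9a,0xc5,0x82,0x21,0x07,0xb4,0x0a,0x82}
query mem[0x20]=0x07, mem[0x10]=0x82, mem[0x21]=0xb4, mem[0x24]=0x43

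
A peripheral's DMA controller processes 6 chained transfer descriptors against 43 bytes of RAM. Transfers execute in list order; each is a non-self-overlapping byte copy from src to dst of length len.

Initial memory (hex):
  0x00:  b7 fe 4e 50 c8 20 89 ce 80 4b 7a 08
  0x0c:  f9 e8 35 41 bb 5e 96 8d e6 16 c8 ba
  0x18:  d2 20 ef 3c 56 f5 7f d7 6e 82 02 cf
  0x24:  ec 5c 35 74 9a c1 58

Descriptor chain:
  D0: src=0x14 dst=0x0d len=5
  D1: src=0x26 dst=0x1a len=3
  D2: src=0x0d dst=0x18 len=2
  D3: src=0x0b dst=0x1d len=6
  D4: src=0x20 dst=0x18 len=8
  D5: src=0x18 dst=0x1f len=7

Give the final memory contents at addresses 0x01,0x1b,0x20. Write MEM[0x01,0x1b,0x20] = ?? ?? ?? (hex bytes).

MEM[0x01,0x1b,0x20] = fe cf c8

  after D0: wrote 5B at 0x0d = e616c8bad2
  after D1: wrote 3B at 0x1a = 35749a
  after D2: wrote 2B at 0x18 = e616
  after D3: wrote 6B at 0x1d = 08f9e616c8ba
  after D4: wrote 8B at 0x18 = 16c8bacfec5c3574
  after D5: wrote 7B at 0x1f = 16c8bacfec5c35
query mem[0x01]=0xfe, mem[0x1b]=0xcf, mem[0x20]=0xc8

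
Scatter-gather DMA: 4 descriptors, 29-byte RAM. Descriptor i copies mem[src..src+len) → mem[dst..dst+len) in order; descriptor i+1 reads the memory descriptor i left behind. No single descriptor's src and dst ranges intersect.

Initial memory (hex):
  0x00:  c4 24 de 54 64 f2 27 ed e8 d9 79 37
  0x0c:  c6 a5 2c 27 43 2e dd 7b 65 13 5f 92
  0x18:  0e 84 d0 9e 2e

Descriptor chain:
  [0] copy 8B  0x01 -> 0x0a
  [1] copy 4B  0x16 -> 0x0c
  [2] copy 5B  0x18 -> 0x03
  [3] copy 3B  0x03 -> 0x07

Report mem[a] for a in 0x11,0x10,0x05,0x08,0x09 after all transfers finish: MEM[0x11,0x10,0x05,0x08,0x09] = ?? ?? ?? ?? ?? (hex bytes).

#0 dst[0x0a+8] := {0x24,0xde,0x54,0x64,0xf2,0x27,0xed,0xe8}
#1 dst[0x0c+4] := {0x5f,0x92,0x0e,0x84}
#2 dst[0x03+5] := {0x0e,0x84,0xd0,0x9e,0x2e}
#3 dst[0x07+3] := {0x0e,0x84,0xd0}
query mem[0x11]=0xe8, mem[0x10]=0xed, mem[0x05]=0xd0, mem[0x08]=0x84, mem[0x09]=0xd0

MEM[0x11,0x10,0x05,0x08,0x09] = e8 ed d0 84 d0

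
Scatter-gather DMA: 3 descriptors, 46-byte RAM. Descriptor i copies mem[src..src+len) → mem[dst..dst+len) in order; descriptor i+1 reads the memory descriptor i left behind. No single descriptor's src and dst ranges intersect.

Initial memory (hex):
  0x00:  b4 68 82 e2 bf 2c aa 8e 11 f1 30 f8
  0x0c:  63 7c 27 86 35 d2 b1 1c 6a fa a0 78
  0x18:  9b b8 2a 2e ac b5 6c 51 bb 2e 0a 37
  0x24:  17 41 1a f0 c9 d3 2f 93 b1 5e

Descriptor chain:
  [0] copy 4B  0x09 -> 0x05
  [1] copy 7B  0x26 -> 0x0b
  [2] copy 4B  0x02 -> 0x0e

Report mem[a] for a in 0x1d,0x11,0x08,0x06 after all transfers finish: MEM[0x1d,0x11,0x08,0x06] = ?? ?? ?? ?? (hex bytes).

D0: mem[0x05..0x08] <- [f1 30 f8 63]
D1: mem[0x0b..0x11] <- [1a f0 c9 d3 2f 93 b1]
D2: mem[0x0e..0x11] <- [82 e2 bf f1]
query mem[0x1d]=0xb5, mem[0x11]=0xf1, mem[0x08]=0x63, mem[0x06]=0x30

MEM[0x1d,0x11,0x08,0x06] = b5 f1 63 30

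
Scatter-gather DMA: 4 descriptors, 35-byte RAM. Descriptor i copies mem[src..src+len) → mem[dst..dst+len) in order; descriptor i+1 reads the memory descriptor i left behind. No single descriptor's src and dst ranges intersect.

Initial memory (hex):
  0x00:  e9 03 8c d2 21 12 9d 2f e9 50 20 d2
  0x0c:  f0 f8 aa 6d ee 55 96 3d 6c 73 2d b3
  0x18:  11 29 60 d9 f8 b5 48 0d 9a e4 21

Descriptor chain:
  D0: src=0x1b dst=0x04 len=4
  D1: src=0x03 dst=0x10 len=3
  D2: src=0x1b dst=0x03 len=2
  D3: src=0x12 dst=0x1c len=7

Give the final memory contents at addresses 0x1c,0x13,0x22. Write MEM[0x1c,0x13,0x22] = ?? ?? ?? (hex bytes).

MEM[0x1c,0x13,0x22] = f8 3d 11

#0 dst[0x04+4] := {0xd9,0xf8,0xb5,0x48}
#1 dst[0x10+3] := {0xd2,0xd9,0xf8}
#2 dst[0x03+2] := {0xd9,0xf8}
#3 dst[0x1c+7] := {0xf8,0x3d,0x6c,0x73,0x2d,0xb3,0x11}
query mem[0x1c]=0xf8, mem[0x13]=0x3d, mem[0x22]=0x11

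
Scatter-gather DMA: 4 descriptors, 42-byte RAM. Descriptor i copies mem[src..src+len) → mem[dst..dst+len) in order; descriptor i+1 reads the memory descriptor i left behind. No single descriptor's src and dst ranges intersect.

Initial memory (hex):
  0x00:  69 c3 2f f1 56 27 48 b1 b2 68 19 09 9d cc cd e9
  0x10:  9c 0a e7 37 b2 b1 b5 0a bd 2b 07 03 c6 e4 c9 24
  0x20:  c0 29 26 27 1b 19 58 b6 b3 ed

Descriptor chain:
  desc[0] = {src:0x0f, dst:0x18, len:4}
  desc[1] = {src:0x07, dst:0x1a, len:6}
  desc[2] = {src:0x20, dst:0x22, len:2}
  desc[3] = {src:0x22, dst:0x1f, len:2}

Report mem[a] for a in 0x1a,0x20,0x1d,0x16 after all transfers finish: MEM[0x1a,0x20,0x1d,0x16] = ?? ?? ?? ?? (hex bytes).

MEM[0x1a,0x20,0x1d,0x16] = b1 29 19 b5

#0 dst[0x18+4] := {0xe9,0x9c,0x0a,0xe7}
#1 dst[0x1a+6] := {0xb1,0xb2,0x68,0x19,0x09,0x9d}
#2 dst[0x22+2] := {0xc0,0x29}
#3 dst[0x1f+2] := {0xc0,0x29}
query mem[0x1a]=0xb1, mem[0x20]=0x29, mem[0x1d]=0x19, mem[0x16]=0xb5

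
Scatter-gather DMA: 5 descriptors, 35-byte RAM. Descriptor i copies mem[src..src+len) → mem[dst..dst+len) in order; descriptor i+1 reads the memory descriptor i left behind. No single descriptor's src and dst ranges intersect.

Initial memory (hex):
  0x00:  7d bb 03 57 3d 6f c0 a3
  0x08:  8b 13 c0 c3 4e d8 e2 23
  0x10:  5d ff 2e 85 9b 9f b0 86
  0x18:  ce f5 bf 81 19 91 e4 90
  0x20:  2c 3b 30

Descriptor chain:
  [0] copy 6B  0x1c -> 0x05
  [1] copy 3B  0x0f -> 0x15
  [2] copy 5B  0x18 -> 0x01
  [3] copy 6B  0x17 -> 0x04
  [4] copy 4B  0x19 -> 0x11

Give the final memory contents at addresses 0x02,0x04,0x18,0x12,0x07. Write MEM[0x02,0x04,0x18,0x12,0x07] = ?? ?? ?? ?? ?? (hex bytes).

D0: mem[0x05..0x0a] <- [19 91 e4 90 2c 3b]
D1: mem[0x15..0x17] <- [23 5d ff]
D2: mem[0x01..0x05] <- [ce f5 bf 81 19]
D3: mem[0x04..0x09] <- [ff ce f5 bf 81 19]
D4: mem[0x11..0x14] <- [f5 bf 81 19]
query mem[0x02]=0xf5, mem[0x04]=0xff, mem[0x18]=0xce, mem[0x12]=0xbf, mem[0x07]=0xbf

MEM[0x02,0x04,0x18,0x12,0x07] = f5 ff ce bf bf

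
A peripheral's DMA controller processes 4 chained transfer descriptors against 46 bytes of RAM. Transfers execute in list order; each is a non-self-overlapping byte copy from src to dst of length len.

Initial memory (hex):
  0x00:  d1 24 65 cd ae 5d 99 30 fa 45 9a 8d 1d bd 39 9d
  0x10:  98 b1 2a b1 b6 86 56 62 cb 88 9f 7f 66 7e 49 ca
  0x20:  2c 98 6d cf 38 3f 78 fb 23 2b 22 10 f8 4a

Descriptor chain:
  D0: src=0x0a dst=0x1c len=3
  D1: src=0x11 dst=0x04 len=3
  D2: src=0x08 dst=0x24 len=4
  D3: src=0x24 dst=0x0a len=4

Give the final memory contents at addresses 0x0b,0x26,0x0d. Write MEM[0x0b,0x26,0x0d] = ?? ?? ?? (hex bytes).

MEM[0x0b,0x26,0x0d] = 45 9a 8d

D0: mem[0x1c..0x1e] <- [9a 8d 1d]
D1: mem[0x04..0x06] <- [b1 2a b1]
D2: mem[0x24..0x27] <- [fa 45 9a 8d]
D3: mem[0x0a..0x0d] <- [fa 45 9a 8d]
query mem[0x0b]=0x45, mem[0x26]=0x9a, mem[0x0d]=0x8d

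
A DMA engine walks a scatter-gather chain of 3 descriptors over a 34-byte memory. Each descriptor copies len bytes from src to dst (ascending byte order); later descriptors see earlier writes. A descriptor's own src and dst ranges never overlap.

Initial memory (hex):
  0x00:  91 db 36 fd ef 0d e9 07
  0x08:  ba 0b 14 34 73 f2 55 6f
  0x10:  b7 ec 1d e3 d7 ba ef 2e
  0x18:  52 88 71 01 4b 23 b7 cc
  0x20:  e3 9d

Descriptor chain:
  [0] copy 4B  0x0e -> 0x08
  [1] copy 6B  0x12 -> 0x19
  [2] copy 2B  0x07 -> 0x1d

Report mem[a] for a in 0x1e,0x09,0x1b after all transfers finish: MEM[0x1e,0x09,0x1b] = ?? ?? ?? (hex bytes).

[0] 0x0e->0x08 len=4 : 55 6f b7 ec
[1] 0x12->0x19 len=6 : 1d e3 d7 ba ef 2e
[2] 0x07->0x1d len=2 : 07 55
query mem[0x1e]=0x55, mem[0x09]=0x6f, mem[0x1b]=0xd7

MEM[0x1e,0x09,0x1b] = 55 6f d7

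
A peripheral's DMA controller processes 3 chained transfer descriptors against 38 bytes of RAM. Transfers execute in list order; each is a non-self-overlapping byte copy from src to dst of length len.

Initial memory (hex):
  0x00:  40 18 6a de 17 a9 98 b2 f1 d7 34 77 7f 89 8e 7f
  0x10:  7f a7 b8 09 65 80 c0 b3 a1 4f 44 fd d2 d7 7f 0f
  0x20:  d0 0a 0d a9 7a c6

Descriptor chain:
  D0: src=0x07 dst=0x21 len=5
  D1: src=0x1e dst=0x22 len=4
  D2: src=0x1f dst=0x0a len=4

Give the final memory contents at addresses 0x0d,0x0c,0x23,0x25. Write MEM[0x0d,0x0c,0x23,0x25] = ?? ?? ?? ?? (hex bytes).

MEM[0x0d,0x0c,0x23,0x25] = 7f b2 0f b2

D0: mem[0x21..0x25] <- [b2 f1 d7 34 77]
D1: mem[0x22..0x25] <- [7f 0f d0 b2]
D2: mem[0x0a..0x0d] <- [0f d0 b2 7f]
query mem[0x0d]=0x7f, mem[0x0c]=0xb2, mem[0x23]=0x0f, mem[0x25]=0xb2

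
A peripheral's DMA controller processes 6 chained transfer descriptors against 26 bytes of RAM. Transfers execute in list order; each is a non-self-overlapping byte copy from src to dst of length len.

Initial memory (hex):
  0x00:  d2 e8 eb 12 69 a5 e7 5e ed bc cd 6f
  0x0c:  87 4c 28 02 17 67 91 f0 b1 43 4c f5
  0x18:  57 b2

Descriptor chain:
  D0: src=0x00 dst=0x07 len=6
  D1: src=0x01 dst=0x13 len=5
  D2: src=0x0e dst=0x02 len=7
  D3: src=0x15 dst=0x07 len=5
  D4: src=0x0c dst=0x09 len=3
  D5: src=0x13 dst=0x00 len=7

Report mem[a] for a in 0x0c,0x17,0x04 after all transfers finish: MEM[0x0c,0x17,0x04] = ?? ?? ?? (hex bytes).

#0 dst[0x07+6] := {0xd2,0xe8,0xeb,0x12,0x69,0xa5}
#1 dst[0x13+5] := {0xe8,0xeb,0x12,0x69,0xa5}
#2 dst[0x02+7] := {0x28,0x02,0x17,0x67,0x91,0xe8,0xeb}
#3 dst[0x07+5] := {0x12,0x69,0xa5,0x57,0xb2}
#4 dst[0x09+3] := {0xa5,0x4c,0x28}
#5 dst[0x00+7] := {0xe8,0xeb,0x12,0x69,0xa5,0x57,0xb2}
query mem[0x0c]=0xa5, mem[0x17]=0xa5, mem[0x04]=0xa5

MEM[0x0c,0x17,0x04] = a5 a5 a5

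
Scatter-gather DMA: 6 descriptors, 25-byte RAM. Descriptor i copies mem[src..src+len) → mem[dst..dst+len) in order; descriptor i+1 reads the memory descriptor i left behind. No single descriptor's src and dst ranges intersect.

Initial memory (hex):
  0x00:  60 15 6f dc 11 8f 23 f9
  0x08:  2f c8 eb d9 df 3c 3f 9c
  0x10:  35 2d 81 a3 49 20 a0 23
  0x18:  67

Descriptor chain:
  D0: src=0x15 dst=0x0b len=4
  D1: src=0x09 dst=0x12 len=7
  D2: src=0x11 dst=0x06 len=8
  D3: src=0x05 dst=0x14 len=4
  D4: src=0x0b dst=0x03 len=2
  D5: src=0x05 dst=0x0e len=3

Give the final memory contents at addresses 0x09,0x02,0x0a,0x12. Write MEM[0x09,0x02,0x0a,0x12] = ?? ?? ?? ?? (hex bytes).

MEM[0x09,0x02,0x0a,0x12] = 20 6f a0 c8

#0 dst[0x0b+4] := {0x20,0xa0,0x23,0x67}
#1 dst[0x12+7] := {0xc8,0xeb,0x20,0xa0,0x23,0x67,0x9c}
#2 dst[0x06+8] := {0x2d,0xc8,0xeb,0x20,0xa0,0x23,0x67,0x9c}
#3 dst[0x14+4] := {0x8f,0x2d,0xc8,0xeb}
#4 dst[0x03+2] := {0x23,0x67}
#5 dst[0x0e+3] := {0x8f,0x2d,0xc8}
query mem[0x09]=0x20, mem[0x02]=0x6f, mem[0x0a]=0xa0, mem[0x12]=0xc8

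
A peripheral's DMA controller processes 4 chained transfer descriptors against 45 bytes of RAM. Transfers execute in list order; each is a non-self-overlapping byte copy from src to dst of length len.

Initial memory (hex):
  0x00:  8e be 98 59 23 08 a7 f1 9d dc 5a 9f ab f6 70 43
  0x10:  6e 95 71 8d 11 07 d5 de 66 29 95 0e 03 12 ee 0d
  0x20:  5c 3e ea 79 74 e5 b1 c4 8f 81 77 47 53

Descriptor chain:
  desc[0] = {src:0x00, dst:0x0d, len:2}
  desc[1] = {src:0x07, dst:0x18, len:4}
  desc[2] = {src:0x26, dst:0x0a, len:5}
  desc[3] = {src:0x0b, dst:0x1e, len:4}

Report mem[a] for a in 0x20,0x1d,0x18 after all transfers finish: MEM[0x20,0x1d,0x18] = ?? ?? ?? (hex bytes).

  after D0: wrote 2B at 0x0d = 8ebe
  after D1: wrote 4B at 0x18 = f19ddc5a
  after D2: wrote 5B at 0x0a = b1c48f8177
  after D3: wrote 4B at 0x1e = c48f8177
query mem[0x20]=0x81, mem[0x1d]=0x12, mem[0x18]=0xf1

MEM[0x20,0x1d,0x18] = 81 12 f1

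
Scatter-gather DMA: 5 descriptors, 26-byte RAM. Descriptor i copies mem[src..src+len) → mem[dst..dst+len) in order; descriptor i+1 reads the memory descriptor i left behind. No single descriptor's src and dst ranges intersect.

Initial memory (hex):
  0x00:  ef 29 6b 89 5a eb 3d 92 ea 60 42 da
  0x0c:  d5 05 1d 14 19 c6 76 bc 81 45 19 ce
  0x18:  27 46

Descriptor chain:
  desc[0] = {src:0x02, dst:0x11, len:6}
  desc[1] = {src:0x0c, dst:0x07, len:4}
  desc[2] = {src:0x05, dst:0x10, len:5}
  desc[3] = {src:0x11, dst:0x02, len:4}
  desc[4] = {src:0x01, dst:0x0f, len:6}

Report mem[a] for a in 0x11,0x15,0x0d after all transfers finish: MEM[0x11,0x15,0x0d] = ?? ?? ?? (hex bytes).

MEM[0x11,0x15,0x0d] = d5 3d 05

[0] 0x02->0x11 len=6 : 6b 89 5a eb 3d 92
[1] 0x0c->0x07 len=4 : d5 05 1d 14
[2] 0x05->0x10 len=5 : eb 3d d5 05 1d
[3] 0x11->0x02 len=4 : 3d d5 05 1d
[4] 0x01->0x0f len=6 : 29 3d d5 05 1d 3d
query mem[0x11]=0xd5, mem[0x15]=0x3d, mem[0x0d]=0x05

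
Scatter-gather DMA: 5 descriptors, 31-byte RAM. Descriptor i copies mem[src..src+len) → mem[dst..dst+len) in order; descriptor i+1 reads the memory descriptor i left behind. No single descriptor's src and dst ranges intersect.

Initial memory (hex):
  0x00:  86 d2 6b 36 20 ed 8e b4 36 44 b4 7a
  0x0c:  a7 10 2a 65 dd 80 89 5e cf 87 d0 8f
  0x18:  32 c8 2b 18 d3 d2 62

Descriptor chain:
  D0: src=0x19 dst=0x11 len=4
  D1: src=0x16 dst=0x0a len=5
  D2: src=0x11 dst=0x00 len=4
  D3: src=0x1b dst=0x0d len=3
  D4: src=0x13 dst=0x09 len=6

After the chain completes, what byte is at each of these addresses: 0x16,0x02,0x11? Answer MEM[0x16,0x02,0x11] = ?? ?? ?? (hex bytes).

MEM[0x16,0x02,0x11] = d0 18 c8

D0: mem[0x11..0x14] <- [c8 2b 18 d3]
D1: mem[0x0a..0x0e] <- [d0 8f 32 c8 2b]
D2: mem[0x00..0x03] <- [c8 2b 18 d3]
D3: mem[0x0d..0x0f] <- [18 d3 d2]
D4: mem[0x09..0x0e] <- [18 d3 87 d0 8f 32]
query mem[0x16]=0xd0, mem[0x02]=0x18, mem[0x11]=0xc8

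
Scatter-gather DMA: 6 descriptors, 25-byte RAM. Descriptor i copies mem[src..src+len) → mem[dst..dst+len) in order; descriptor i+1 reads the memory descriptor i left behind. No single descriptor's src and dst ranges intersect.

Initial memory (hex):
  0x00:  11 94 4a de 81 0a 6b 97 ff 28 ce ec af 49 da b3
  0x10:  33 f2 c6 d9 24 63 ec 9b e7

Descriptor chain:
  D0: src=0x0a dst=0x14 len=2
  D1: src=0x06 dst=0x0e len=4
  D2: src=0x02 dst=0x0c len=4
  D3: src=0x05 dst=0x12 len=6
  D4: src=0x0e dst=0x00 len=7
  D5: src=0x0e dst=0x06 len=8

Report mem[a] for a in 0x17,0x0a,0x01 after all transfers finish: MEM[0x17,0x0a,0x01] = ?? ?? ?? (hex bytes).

MEM[0x17,0x0a,0x01] = ce 0a 0a

#0 dst[0x14+2] := {0xce,0xec}
#1 dst[0x0e+4] := {0x6b,0x97,0xff,0x28}
#2 dst[0x0c+4] := {0x4a,0xde,0x81,0x0a}
#3 dst[0x12+6] := {0x0a,0x6b,0x97,0xff,0x28,0xce}
#4 dst[0x00+7] := {0x81,0x0a,0xff,0x28,0x0a,0x6b,0x97}
#5 dst[0x06+8] := {0x81,0x0a,0xff,0x28,0x0a,0x6b,0x97,0xff}
query mem[0x17]=0xce, mem[0x0a]=0x0a, mem[0x01]=0x0a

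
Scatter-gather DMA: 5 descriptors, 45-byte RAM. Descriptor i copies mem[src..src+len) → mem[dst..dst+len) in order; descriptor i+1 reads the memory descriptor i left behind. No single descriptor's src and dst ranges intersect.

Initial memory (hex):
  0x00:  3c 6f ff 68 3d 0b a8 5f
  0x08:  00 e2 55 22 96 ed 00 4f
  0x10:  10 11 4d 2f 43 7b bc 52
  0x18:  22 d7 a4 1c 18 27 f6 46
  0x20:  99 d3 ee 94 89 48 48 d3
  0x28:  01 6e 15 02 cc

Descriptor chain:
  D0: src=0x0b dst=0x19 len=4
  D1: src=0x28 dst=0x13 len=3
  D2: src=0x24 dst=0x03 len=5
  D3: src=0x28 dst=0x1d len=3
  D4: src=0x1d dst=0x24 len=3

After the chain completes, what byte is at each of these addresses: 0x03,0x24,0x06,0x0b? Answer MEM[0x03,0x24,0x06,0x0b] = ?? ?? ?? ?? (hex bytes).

MEM[0x03,0x24,0x06,0x0b] = 89 01 d3 22

  after D0: wrote 4B at 0x19 = 2296ed00
  after D1: wrote 3B at 0x13 = 016e15
  after D2: wrote 5B at 0x03 = 894848d301
  after D3: wrote 3B at 0x1d = 016e15
  after D4: wrote 3B at 0x24 = 016e15
query mem[0x03]=0x89, mem[0x24]=0x01, mem[0x06]=0xd3, mem[0x0b]=0x22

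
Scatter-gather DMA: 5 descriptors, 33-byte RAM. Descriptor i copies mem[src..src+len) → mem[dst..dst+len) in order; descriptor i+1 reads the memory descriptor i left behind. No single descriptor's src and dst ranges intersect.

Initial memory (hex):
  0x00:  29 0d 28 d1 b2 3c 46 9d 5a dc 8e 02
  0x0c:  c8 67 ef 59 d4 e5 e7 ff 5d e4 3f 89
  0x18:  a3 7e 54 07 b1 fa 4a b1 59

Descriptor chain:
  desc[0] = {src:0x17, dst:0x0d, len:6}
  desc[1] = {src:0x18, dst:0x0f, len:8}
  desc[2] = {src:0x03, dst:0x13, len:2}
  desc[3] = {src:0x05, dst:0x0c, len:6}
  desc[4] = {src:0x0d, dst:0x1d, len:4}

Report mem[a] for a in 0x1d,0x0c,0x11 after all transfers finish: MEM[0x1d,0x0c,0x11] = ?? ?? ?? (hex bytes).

MEM[0x1d,0x0c,0x11] = 46 3c 8e

#0 dst[0x0d+6] := {0x89,0xa3,0x7e,0x54,0x07,0xb1}
#1 dst[0x0f+8] := {0xa3,0x7e,0x54,0x07,0xb1,0xfa,0x4a,0xb1}
#2 dst[0x13+2] := {0xd1,0xb2}
#3 dst[0x0c+6] := {0x3c,0x46,0x9d,0x5a,0xdc,0x8e}
#4 dst[0x1d+4] := {0x46,0x9d,0x5a,0xdc}
query mem[0x1d]=0x46, mem[0x0c]=0x3c, mem[0x11]=0x8e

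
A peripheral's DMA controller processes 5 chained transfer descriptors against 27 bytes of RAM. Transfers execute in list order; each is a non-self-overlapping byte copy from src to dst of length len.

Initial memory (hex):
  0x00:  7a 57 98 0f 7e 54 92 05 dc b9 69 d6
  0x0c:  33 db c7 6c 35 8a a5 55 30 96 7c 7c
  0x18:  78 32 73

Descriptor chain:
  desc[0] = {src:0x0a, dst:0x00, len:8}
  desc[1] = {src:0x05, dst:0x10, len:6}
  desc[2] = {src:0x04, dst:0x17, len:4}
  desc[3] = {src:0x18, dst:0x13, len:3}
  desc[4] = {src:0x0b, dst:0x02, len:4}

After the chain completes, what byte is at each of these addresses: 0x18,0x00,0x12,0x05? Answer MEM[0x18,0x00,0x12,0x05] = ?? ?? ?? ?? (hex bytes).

D0: mem[0x00..0x07] <- [69 d6 33 db c7 6c 35 8a]
D1: mem[0x10..0x15] <- [6c 35 8a dc b9 69]
D2: mem[0x17..0x1a] <- [c7 6c 35 8a]
D3: mem[0x13..0x15] <- [6c 35 8a]
D4: mem[0x02..0x05] <- [d6 33 db c7]
query mem[0x18]=0x6c, mem[0x00]=0x69, mem[0x12]=0x8a, mem[0x05]=0xc7

MEM[0x18,0x00,0x12,0x05] = 6c 69 8a c7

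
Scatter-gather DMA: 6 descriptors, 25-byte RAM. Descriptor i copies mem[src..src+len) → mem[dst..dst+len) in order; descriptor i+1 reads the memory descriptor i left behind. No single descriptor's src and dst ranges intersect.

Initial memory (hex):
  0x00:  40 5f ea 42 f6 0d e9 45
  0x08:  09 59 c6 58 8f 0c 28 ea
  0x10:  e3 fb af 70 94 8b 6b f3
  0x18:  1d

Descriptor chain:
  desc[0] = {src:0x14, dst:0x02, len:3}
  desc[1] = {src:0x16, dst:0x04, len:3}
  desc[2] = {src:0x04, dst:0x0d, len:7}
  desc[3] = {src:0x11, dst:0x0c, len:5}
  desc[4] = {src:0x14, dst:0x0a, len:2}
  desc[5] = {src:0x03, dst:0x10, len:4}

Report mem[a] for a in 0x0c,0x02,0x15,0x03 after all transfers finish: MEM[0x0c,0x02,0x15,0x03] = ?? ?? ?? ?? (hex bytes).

MEM[0x0c,0x02,0x15,0x03] = 09 94 8b 8b

  after D0: wrote 3B at 0x02 = 948b6b
  after D1: wrote 3B at 0x04 = 6bf31d
  after D2: wrote 7B at 0x0d = 6bf31d450959c6
  after D3: wrote 5B at 0x0c = 0959c6948b
  after D4: wrote 2B at 0x0a = 948b
  after D5: wrote 4B at 0x10 = 8b6bf31d
query mem[0x0c]=0x09, mem[0x02]=0x94, mem[0x15]=0x8b, mem[0x03]=0x8b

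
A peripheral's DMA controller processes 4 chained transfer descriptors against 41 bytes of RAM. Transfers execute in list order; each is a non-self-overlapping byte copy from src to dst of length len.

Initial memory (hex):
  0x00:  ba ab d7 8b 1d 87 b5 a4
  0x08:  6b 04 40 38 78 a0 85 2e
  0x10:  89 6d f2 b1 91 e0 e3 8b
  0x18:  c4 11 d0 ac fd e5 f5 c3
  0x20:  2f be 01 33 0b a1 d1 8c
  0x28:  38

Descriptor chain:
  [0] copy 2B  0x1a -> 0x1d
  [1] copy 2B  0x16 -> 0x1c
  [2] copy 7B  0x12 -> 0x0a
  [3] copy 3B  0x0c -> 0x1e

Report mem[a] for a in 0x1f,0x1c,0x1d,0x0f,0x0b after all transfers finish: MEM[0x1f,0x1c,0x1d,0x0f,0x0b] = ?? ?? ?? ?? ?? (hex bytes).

MEM[0x1f,0x1c,0x1d,0x0f,0x0b] = e0 e3 8b 8b b1

D0: mem[0x1d..0x1e] <- [d0 ac]
D1: mem[0x1c..0x1d] <- [e3 8b]
D2: mem[0x0a..0x10] <- [f2 b1 91 e0 e3 8b c4]
D3: mem[0x1e..0x20] <- [91 e0 e3]
query mem[0x1f]=0xe0, mem[0x1c]=0xe3, mem[0x1d]=0x8b, mem[0x0f]=0x8b, mem[0x0b]=0xb1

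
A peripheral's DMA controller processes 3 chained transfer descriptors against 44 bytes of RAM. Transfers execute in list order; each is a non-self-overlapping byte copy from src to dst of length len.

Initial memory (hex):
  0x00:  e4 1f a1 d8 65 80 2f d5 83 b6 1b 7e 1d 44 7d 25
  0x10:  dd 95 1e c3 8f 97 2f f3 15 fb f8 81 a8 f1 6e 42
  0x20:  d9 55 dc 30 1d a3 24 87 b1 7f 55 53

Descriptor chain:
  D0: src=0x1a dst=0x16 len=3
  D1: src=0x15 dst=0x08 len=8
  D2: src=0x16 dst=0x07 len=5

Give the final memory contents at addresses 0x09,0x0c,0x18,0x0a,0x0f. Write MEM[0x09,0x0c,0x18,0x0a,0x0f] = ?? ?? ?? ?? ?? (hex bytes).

MEM[0x09,0x0c,0x18,0x0a,0x0f] = a8 fb a8 fb a8

D0: mem[0x16..0x18] <- [f8 81 a8]
D1: mem[0x08..0x0f] <- [97 f8 81 a8 fb f8 81 a8]
D2: mem[0x07..0x0b] <- [f8 81 a8 fb f8]
query mem[0x09]=0xa8, mem[0x0c]=0xfb, mem[0x18]=0xa8, mem[0x0a]=0xfb, mem[0x0f]=0xa8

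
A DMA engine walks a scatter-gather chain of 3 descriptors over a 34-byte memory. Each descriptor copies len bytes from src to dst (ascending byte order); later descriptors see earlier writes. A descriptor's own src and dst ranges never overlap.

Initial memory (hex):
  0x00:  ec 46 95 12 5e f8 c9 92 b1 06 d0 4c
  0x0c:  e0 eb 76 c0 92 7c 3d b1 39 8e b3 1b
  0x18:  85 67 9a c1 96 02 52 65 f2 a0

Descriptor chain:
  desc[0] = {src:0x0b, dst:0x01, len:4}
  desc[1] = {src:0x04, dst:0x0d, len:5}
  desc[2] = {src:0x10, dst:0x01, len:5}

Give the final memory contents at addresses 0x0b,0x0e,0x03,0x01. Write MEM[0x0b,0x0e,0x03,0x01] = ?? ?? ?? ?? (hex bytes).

#0 dst[0x01+4] := {0x4c,0xe0,0xeb,0x76}
#1 dst[0x0d+5] := {0x76,0xf8,0xc9,0x92,0xb1}
#2 dst[0x01+5] := {0x92,0xb1,0x3d,0xb1,0x39}
query mem[0x0b]=0x4c, mem[0x0e]=0xf8, mem[0x03]=0x3d, mem[0x01]=0x92

MEM[0x0b,0x0e,0x03,0x01] = 4c f8 3d 92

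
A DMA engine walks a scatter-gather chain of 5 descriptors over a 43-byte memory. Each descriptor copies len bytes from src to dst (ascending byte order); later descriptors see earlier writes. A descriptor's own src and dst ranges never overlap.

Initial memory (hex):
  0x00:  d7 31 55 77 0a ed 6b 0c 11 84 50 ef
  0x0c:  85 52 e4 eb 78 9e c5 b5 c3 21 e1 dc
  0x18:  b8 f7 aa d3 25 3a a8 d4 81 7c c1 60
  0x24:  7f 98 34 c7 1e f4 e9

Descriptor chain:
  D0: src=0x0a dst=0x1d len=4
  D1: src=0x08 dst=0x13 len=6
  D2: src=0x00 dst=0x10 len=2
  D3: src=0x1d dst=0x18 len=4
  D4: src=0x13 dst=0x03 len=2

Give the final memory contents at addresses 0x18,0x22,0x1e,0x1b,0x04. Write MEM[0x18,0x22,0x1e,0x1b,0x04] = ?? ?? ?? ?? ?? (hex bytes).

D0: mem[0x1d..0x20] <- [50 ef 85 52]
D1: mem[0x13..0x18] <- [11 84 50 ef 85 52]
D2: mem[0x10..0x11] <- [d7 31]
D3: mem[0x18..0x1b] <- [50 ef 85 52]
D4: mem[0x03..0x04] <- [11 84]
query mem[0x18]=0x50, mem[0x22]=0xc1, mem[0x1e]=0xef, mem[0x1b]=0x52, mem[0x04]=0x84

MEM[0x18,0x22,0x1e,0x1b,0x04] = 50 c1 ef 52 84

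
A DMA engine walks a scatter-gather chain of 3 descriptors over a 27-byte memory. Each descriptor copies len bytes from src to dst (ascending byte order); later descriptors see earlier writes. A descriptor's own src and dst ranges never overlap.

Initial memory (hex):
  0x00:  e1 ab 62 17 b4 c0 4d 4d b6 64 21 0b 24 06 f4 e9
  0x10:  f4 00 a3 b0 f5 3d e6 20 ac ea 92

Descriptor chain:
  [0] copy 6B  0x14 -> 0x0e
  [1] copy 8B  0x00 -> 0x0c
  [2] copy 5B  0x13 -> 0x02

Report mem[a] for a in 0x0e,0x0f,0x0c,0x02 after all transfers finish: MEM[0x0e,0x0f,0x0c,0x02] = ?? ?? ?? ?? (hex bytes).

  after D0: wrote 6B at 0x0e = f53de620acea
  after D1: wrote 8B at 0x0c = e1ab6217b4c04d4d
  after D2: wrote 5B at 0x02 = 4df53de620
query mem[0x0e]=0x62, mem[0x0f]=0x17, mem[0x0c]=0xe1, mem[0x02]=0x4d

MEM[0x0e,0x0f,0x0c,0x02] = 62 17 e1 4d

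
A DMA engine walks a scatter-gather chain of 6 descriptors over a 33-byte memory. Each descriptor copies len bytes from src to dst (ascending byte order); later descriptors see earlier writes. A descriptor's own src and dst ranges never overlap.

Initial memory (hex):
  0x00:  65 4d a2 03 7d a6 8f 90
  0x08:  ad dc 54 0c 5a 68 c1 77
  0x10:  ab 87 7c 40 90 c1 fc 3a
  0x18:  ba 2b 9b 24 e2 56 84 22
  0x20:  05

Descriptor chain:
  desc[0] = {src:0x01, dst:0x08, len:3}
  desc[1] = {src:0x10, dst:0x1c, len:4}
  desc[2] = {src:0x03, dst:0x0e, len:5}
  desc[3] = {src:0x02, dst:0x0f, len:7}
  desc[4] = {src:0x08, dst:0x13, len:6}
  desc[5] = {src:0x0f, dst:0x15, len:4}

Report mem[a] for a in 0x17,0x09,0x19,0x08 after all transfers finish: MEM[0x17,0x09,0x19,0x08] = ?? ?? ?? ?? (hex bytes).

MEM[0x17,0x09,0x19,0x08] = 7d a2 2b 4d

  after D0: wrote 3B at 0x08 = 4da203
  after D1: wrote 4B at 0x1c = ab877c40
  after D2: wrote 5B at 0x0e = 037da68f90
  after D3: wrote 7B at 0x0f = a2037da68f904d
  after D4: wrote 6B at 0x13 = 4da2030c5a68
  after D5: wrote 4B at 0x15 = a2037da6
query mem[0x17]=0x7d, mem[0x09]=0xa2, mem[0x19]=0x2b, mem[0x08]=0x4d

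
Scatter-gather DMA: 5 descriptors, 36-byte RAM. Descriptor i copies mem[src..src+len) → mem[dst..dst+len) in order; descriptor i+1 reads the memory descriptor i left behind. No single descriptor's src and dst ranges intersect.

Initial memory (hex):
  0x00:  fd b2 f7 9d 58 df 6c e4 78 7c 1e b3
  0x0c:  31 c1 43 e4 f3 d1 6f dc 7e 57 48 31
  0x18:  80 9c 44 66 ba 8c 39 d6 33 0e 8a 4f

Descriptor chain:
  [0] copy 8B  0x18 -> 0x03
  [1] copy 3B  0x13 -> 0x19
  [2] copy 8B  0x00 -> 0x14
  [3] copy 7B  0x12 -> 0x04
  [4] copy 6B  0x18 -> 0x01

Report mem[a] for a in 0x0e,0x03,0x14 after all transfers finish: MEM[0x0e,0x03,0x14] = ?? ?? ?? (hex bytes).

#0 dst[0x03+8] := {0x80,0x9c,0x44,0x66,0xba,0x8c,0x39,0xd6}
#1 dst[0x19+3] := {0xdc,0x7e,0x57}
#2 dst[0x14+8] := {0xfd,0xb2,0xf7,0x80,0x9c,0x44,0x66,0xba}
#3 dst[0x04+7] := {0x6f,0xdc,0xfd,0xb2,0xf7,0x80,0x9c}
#4 dst[0x01+6] := {0x9c,0x44,0x66,0xba,0xba,0x8c}
query mem[0x0e]=0x43, mem[0x03]=0x66, mem[0x14]=0xfd

MEM[0x0e,0x03,0x14] = 43 66 fd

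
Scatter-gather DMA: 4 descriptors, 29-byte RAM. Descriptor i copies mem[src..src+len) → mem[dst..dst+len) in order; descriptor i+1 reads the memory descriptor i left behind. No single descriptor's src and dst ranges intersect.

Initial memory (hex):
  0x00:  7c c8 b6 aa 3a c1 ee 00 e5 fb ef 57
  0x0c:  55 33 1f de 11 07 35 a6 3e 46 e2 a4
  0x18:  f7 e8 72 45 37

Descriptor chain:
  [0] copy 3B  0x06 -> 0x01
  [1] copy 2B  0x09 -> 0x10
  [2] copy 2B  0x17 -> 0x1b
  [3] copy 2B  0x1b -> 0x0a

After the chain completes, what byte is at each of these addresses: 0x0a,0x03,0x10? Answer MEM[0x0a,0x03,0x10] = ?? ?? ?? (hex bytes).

  after D0: wrote 3B at 0x01 = ee00e5
  after D1: wrote 2B at 0x10 = fbef
  after D2: wrote 2B at 0x1b = a4f7
  after D3: wrote 2B at 0x0a = a4f7
query mem[0x0a]=0xa4, mem[0x03]=0xe5, mem[0x10]=0xfb

MEM[0x0a,0x03,0x10] = a4 e5 fb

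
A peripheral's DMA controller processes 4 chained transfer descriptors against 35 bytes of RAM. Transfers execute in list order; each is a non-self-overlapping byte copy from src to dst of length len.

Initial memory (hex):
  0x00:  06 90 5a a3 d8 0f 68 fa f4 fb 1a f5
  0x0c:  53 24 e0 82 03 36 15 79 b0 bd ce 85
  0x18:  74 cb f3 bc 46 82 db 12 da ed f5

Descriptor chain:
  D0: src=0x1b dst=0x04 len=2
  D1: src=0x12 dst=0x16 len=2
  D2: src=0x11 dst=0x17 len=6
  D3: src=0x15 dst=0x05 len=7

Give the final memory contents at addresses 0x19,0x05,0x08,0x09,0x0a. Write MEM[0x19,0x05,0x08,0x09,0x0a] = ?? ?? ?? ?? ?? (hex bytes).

MEM[0x19,0x05,0x08,0x09,0x0a] = 79 bd 15 79 b0

#0 dst[0x04+2] := {0xbc,0x46}
#1 dst[0x16+2] := {0x15,0x79}
#2 dst[0x17+6] := {0x36,0x15,0x79,0xb0,0xbd,0x15}
#3 dst[0x05+7] := {0xbd,0x15,0x36,0x15,0x79,0xb0,0xbd}
query mem[0x19]=0x79, mem[0x05]=0xbd, mem[0x08]=0x15, mem[0x09]=0x79, mem[0x0a]=0xb0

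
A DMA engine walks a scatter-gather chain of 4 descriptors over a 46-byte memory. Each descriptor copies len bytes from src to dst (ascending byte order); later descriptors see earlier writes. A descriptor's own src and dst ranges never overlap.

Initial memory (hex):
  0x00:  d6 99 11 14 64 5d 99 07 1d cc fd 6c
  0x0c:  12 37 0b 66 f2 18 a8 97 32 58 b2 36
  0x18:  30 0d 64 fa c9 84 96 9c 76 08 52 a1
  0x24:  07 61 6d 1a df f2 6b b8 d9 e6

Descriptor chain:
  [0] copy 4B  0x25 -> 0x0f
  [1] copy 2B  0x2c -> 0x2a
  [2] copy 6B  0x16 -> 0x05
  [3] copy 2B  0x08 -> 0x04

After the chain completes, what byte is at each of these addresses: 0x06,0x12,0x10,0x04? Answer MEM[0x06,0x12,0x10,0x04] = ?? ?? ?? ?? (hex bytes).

MEM[0x06,0x12,0x10,0x04] = 36 df 6d 0d

#0 dst[0x0f+4] := {0x61,0x6d,0x1a,0xdf}
#1 dst[0x2a+2] := {0xd9,0xe6}
#2 dst[0x05+6] := {0xb2,0x36,0x30,0x0d,0x64,0xfa}
#3 dst[0x04+2] := {0x0d,0x64}
query mem[0x06]=0x36, mem[0x12]=0xdf, mem[0x10]=0x6d, mem[0x04]=0x0d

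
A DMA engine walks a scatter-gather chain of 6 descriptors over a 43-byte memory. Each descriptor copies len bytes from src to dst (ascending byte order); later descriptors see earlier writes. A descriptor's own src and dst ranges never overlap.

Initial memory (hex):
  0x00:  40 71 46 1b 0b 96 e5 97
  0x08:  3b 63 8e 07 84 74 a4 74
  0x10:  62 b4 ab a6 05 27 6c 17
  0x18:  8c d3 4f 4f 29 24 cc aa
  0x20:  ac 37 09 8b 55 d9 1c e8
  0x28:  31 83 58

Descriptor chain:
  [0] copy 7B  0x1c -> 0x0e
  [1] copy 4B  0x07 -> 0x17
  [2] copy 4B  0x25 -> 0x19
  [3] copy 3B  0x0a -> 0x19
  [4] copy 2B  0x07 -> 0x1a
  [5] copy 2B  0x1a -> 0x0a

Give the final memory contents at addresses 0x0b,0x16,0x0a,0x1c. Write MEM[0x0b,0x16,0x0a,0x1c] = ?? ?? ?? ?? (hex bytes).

[0] 0x1c->0x0e len=7 : 29 24 cc aa ac 37 09
[1] 0x07->0x17 len=4 : 97 3b 63 8e
[2] 0x25->0x19 len=4 : d9 1c e8 31
[3] 0x0a->0x19 len=3 : 8e 07 84
[4] 0x07->0x1a len=2 : 97 3b
[5] 0x1a->0x0a len=2 : 97 3b
query mem[0x0b]=0x3b, mem[0x16]=0x6c, mem[0x0a]=0x97, mem[0x1c]=0x31

MEM[0x0b,0x16,0x0a,0x1c] = 3b 6c 97 31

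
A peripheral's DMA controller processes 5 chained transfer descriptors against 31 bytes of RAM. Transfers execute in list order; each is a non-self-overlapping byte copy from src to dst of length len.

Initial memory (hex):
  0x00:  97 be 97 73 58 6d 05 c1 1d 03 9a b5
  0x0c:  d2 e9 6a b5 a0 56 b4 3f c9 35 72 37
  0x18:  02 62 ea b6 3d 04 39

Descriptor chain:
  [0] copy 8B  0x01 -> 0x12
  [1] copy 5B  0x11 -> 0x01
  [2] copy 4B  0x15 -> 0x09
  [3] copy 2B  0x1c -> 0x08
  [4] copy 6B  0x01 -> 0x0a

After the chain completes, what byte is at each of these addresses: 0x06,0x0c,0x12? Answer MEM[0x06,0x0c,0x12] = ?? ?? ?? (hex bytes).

D0: mem[0x12..0x19] <- [be 97 73 58 6d 05 c1 1d]
D1: mem[0x01..0x05] <- [56 be 97 73 58]
D2: mem[0x09..0x0c] <- [58 6d 05 c1]
D3: mem[0x08..0x09] <- [3d 04]
D4: mem[0x0a..0x0f] <- [56 be 97 73 58 05]
query mem[0x06]=0x05, mem[0x0c]=0x97, mem[0x12]=0xbe

MEM[0x06,0x0c,0x12] = 05 97 be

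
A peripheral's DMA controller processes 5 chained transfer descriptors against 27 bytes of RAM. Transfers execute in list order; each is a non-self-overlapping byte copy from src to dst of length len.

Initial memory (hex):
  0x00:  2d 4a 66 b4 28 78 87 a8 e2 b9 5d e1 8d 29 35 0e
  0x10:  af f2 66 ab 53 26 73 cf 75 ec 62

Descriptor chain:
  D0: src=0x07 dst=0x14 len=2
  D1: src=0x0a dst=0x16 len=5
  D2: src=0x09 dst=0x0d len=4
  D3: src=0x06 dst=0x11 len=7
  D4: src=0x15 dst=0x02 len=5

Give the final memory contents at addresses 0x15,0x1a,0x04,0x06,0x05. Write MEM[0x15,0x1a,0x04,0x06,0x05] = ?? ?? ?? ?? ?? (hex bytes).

MEM[0x15,0x1a,0x04,0x06,0x05] = 5d 35 8d 29 8d

[0] 0x07->0x14 len=2 : a8 e2
[1] 0x0a->0x16 len=5 : 5d e1 8d 29 35
[2] 0x09->0x0d len=4 : b9 5d e1 8d
[3] 0x06->0x11 len=7 : 87 a8 e2 b9 5d e1 8d
[4] 0x15->0x02 len=5 : 5d e1 8d 8d 29
query mem[0x15]=0x5d, mem[0x1a]=0x35, mem[0x04]=0x8d, mem[0x06]=0x29, mem[0x05]=0x8d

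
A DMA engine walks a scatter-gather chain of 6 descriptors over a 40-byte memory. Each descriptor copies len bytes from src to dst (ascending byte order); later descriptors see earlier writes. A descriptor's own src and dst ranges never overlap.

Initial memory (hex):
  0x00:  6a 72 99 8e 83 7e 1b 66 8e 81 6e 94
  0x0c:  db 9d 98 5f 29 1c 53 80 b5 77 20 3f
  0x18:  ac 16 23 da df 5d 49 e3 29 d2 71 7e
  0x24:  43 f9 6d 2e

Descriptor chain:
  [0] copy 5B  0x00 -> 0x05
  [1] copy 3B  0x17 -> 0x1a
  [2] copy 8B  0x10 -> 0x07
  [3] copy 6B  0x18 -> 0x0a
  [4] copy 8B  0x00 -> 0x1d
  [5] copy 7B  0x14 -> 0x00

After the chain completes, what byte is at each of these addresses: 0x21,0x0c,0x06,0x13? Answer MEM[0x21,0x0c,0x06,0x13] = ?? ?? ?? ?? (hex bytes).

MEM[0x21,0x0c,0x06,0x13] = 83 3f 3f 80

[0] 0x00->0x05 len=5 : 6a 72 99 8e 83
[1] 0x17->0x1a len=3 : 3f ac 16
[2] 0x10->0x07 len=8 : 29 1c 53 80 b5 77 20 3f
[3] 0x18->0x0a len=6 : ac 16 3f ac 16 5d
[4] 0x00->0x1d len=8 : 6a 72 99 8e 83 6a 72 29
[5] 0x14->0x00 len=7 : b5 77 20 3f ac 16 3f
query mem[0x21]=0x83, mem[0x0c]=0x3f, mem[0x06]=0x3f, mem[0x13]=0x80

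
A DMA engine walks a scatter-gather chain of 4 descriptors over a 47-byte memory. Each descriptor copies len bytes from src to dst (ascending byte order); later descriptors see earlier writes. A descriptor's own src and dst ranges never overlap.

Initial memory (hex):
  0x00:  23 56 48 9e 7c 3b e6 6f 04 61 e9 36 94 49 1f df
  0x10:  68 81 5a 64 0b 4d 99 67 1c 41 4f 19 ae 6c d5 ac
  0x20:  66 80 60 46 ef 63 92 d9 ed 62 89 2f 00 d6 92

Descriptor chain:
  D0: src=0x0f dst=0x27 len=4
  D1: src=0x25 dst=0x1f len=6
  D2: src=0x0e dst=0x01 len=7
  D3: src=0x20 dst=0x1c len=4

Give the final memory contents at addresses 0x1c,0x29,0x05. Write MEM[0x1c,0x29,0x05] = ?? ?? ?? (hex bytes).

MEM[0x1c,0x29,0x05] = 92 81 5a

  after D0: wrote 4B at 0x27 = df68815a
  after D1: wrote 6B at 0x1f = 6392df68815a
  after D2: wrote 7B at 0x01 = 1fdf68815a640b
  after D3: wrote 4B at 0x1c = 92df6881
query mem[0x1c]=0x92, mem[0x29]=0x81, mem[0x05]=0x5a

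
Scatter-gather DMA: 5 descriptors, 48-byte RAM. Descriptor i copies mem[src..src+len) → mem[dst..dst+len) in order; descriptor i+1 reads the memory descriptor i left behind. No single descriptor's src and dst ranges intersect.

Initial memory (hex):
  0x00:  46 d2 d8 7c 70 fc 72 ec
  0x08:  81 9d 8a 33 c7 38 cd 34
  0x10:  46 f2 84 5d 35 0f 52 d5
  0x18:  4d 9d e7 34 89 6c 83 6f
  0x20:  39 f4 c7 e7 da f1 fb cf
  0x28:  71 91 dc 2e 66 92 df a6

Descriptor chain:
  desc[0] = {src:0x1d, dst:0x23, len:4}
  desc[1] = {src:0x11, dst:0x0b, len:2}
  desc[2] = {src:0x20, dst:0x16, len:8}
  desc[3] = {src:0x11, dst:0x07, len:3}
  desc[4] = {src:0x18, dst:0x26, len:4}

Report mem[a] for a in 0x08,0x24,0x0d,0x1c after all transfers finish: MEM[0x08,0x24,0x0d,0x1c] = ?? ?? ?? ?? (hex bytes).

  after D0: wrote 4B at 0x23 = 6c836f39
  after D1: wrote 2B at 0x0b = f284
  after D2: wrote 8B at 0x16 = 39f4c76c836f39cf
  after D3: wrote 3B at 0x07 = f2845d
  after D4: wrote 4B at 0x26 = c76c836f
query mem[0x08]=0x84, mem[0x24]=0x83, mem[0x0d]=0x38, mem[0x1c]=0x39

MEM[0x08,0x24,0x0d,0x1c] = 84 83 38 39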